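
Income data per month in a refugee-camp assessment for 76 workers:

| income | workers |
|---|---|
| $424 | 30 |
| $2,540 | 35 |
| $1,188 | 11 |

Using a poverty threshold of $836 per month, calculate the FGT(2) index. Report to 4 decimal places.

0.0959

Below the line: 30×$424 (q = 30 of N = 76).
Relative gaps: (836−424)/836 = 0.4928 (×30).
Squared: 0.2429 (×30).
Sum = 7.286234; P₂ = 7.286234 / 76 = 0.0959.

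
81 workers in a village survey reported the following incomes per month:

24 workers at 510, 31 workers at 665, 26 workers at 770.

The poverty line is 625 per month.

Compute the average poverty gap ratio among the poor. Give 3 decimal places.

Poor units: 24×510 (q = 24 of N = 81).
Shortfall ratios (z−y)/z: 0.1840 (×24); sum = 4.416000.
The income-gap ratio divides by q (the poor only): 4.416000 / 24 = 0.184.

0.184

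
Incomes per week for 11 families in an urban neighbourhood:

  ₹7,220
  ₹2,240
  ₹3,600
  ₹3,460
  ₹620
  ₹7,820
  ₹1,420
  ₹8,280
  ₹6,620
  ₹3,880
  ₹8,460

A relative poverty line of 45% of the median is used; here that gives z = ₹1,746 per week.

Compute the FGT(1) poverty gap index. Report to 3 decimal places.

0.076

Below the line: ₹620, ₹1,420 (q = 2 of N = 11).
Normalized shortfalls: (1746−620)/1746 = 0.6449; (1746−1420)/1746 = 0.1867.
Sum of shortfalls = 0.831615; P₁ averages over all N: 0.831615 / 11 = 0.076.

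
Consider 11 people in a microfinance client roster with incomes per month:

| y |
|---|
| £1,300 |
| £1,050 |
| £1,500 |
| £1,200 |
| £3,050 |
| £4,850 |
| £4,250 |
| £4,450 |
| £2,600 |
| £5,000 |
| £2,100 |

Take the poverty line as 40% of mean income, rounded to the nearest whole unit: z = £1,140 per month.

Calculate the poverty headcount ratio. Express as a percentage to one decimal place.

1 of the 11 people have income below £1,140.
H = 1/11 = 9.1%.

9.1%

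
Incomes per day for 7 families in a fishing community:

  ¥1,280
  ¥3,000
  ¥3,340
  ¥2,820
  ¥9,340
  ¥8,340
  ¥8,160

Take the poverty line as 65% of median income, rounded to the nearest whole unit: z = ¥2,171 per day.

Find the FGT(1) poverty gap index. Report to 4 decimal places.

0.0586

Poor units: ¥1,280 (q = 1 of N = 7).
Gap ratios (z−y)/z: (2171−1280)/2171 = 0.4104.
Sum of shortfalls = 0.410410; P₁ averages over all N: 0.410410 / 7 = 0.0586.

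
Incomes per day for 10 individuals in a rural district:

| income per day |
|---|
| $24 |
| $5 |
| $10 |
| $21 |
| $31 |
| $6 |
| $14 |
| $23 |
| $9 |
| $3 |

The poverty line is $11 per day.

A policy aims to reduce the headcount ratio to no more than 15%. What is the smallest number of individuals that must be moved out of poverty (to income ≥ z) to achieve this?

4

Currently q = 5 of N = 10 are below the line (H = 0.500).
A headcount ratio of at most 15% allows at most ⌊0.15 × 10⌋ = 1 poor individuals.
So at least 5 − 1 = 4 must be lifted.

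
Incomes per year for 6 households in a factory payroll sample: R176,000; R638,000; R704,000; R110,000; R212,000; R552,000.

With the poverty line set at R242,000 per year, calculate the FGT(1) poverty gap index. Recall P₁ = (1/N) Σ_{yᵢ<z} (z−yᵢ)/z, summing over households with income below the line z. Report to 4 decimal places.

Incomes under z: R110,000, R176,000, R212,000 (q = 3 of N = 6).
Relative gaps: (242000−110000)/242000 = 0.5455; (242000−176000)/242000 = 0.2727; (242000−212000)/242000 = 0.1240.
Sum of shortfalls = 0.942149; P₁ averages over all N: 0.942149 / 6 = 0.1570.

0.1570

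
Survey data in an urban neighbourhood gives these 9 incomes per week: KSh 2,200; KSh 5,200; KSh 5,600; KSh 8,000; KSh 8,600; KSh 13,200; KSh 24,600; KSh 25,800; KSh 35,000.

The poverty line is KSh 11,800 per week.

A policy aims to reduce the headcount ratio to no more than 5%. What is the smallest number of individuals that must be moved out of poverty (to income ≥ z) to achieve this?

5 of the 9 individuals are poor, so H = 5/9 = 0.556.
A headcount ratio of at most 5% allows at most ⌊0.05 × 9⌋ = 0 poor individuals.
So at least 5 − 0 = 5 must be lifted.

5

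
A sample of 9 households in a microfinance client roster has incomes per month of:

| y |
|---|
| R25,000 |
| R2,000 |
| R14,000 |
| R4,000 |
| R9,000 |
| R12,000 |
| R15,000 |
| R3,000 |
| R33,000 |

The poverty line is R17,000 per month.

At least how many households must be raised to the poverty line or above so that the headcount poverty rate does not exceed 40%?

7 of the 9 households are poor, so H = 7/9 = 0.778.
A headcount ratio of at most 40% allows at most ⌊0.40 × 9⌋ = 3 poor households.
So at least 7 − 3 = 4 must be lifted.

4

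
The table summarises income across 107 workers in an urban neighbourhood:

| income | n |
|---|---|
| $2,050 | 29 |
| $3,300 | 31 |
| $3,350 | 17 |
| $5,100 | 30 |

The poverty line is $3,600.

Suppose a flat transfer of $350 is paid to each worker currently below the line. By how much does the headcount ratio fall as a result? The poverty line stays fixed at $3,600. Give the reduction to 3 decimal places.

0.449

Before: below the line — 29×$2,050, 31×$3,300, 17×$3,350; headcount ratio = 0.71963.
After the $350 transfer: below the line — 29×$2,400; headcount ratio = 0.27103.
Reduction = 0.71963 − 0.27103 = 0.449.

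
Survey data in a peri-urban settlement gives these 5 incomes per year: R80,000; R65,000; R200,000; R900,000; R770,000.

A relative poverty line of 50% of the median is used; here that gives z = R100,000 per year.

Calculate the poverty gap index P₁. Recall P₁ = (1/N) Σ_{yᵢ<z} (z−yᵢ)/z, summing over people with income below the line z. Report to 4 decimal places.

0.1100

Below z: R65,000, R80,000 (q = 2 of N = 5).
Gap ratios (z−y)/z: (100000−65000)/100000 = 0.3500; (100000−80000)/100000 = 0.2000.
Σ = 0.550000. Dividing by the full population N = 5 gives P₁ = 0.1100.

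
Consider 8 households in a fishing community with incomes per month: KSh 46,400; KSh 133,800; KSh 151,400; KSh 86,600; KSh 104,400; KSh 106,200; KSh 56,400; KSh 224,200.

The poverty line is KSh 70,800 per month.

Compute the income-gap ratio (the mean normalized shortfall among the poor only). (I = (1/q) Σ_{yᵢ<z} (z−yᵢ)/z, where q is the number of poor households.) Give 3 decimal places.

0.274

Incomes under z: KSh 46,400, KSh 56,400 (q = 2 of N = 8).
Shortfall ratios (z−y)/z: 0.3446, 0.2034; sum = 0.548023.
The income-gap ratio divides by q (the poor only): 0.548023 / 2 = 0.274.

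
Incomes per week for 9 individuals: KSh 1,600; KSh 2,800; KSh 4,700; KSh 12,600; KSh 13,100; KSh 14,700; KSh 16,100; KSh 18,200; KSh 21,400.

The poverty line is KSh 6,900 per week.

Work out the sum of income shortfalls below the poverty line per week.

KSh 11,600

Below the line: KSh 1,600, KSh 2,800, KSh 4,700 (q = 3 of N = 9).
Individual gaps: 6900−1600 = 5300; 6900−2800 = 4100; 6900−4700 = 2200.
Aggregate gap = KSh 11,600.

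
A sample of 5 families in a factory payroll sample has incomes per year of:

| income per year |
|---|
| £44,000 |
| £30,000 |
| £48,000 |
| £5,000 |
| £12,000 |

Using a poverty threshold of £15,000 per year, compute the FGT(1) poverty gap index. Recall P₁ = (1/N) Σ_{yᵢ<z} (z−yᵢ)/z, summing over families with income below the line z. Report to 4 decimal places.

0.1733

Below the line: £5,000, £12,000 (q = 2 of N = 5).
Gap ratios (z−y)/z: (15000−5000)/15000 = 0.6667; (15000−12000)/15000 = 0.2000.
Σ = 0.866667. Dividing by the full population N = 5 gives P₁ = 0.1733.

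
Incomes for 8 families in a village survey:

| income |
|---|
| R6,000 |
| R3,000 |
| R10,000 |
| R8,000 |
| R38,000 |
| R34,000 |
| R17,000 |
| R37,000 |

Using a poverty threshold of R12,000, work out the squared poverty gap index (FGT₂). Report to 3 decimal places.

Below the line: R3,000, R6,000, R8,000, R10,000 (q = 4 of N = 8).
Shortfall ratios: (12000−3000)/12000 = 0.7500; (12000−6000)/12000 = 0.5000; (12000−8000)/12000 = 0.3333; (12000−10000)/12000 = 0.1667.
Squared: 0.5625; 0.2500; 0.1111; 0.0278.
Sum = 0.951389; P₂ = 0.951389 / 8 = 0.119.

0.119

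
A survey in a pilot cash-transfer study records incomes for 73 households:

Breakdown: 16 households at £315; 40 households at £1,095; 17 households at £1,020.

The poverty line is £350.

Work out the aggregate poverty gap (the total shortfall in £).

£560

Below the line: 16×£315 (q = 16 of N = 73).
Individual gaps: 16×(350−315) = 560.
Aggregate gap = £560.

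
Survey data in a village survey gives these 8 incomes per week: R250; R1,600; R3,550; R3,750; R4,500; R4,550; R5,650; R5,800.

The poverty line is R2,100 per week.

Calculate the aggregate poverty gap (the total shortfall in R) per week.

Below z: R250, R1,600 (q = 2 of N = 8).
Individual gaps: 2100−250 = 1850; 2100−1600 = 500.
Aggregate gap = R2,350.

R2,350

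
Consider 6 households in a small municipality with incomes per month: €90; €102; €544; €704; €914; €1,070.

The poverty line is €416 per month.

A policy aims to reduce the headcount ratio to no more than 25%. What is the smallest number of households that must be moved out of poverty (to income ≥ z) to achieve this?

1

Currently q = 2 of N = 6 are below the line (H = 0.333).
A headcount ratio of at most 25% allows at most ⌊0.25 × 6⌋ = 1 poor households.
So at least 2 − 1 = 1 must be lifted.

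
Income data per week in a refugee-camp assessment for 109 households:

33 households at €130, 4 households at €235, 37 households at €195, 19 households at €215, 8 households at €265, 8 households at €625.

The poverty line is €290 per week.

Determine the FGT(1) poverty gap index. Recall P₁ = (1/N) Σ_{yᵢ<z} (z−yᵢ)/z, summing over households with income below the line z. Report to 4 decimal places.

0.3366

Below the line: 33×€130, 37×€195, 19×€215, 4×€235, 8×€265 (q = 101 of N = 109).
Gap ratios (z−y)/z: (290−130)/290 = 0.5517 (×33); (290−195)/290 = 0.3276 (×37); (290−215)/290 = 0.2586 (×19); (290−235)/290 = 0.1897 (×4); (290−265)/290 = 0.0862 (×8).
Sum of shortfalls = 36.689655; P₁ averages over all N: 36.689655 / 109 = 0.3366.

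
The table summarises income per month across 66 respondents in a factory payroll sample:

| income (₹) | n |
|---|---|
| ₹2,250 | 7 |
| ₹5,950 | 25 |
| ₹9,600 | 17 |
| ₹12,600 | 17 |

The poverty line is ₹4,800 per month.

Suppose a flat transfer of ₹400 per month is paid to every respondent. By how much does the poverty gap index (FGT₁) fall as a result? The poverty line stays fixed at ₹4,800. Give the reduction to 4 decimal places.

Before: below the line — 7×₹2,250; poverty gap index (FGT₁) = 0.056345.
After the ₹400 transfer: below the line — 7×₹2,650; poverty gap index (FGT₁) = 0.047506.
Reduction = 0.056345 − 0.047506 = 0.0088.

0.0088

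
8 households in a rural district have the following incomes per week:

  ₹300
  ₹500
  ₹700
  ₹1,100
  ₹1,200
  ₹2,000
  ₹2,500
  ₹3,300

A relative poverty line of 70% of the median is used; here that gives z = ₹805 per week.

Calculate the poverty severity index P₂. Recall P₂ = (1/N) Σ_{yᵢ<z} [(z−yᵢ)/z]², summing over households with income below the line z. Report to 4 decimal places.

0.0693

Poor units: ₹300, ₹500, ₹700 (q = 3 of N = 8).
Shortfall ratios: (805−300)/805 = 0.6273; (805−500)/805 = 0.3789; (805−700)/805 = 0.1304.
Squared: 0.3935; 0.1436; 0.0170.
Sum = 0.554107; P₂ = 0.554107 / 8 = 0.0693.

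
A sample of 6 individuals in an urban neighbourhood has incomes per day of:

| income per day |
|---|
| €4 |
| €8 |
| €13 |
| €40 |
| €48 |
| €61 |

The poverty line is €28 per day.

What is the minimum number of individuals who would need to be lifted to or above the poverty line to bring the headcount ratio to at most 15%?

Currently q = 3 of N = 6 are below the line (H = 0.500).
A headcount ratio of at most 15% allows at most ⌊0.15 × 6⌋ = 0 poor individuals.
So at least 3 − 0 = 3 must be lifted.

3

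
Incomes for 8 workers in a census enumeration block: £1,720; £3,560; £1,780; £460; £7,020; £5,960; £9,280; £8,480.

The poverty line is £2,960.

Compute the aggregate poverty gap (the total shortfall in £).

£4,920

Poor units: £460, £1,720, £1,780 (q = 3 of N = 8).
Individual gaps: 2960−460 = 2500; 2960−1720 = 1240; 2960−1780 = 1180.
Aggregate gap = £4,920.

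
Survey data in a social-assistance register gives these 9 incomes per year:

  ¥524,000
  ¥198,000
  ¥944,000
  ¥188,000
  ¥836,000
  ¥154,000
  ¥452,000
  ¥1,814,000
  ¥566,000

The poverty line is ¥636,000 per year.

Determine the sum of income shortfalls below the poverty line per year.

¥1,734,000

Below z: ¥154,000, ¥188,000, ¥198,000, ¥452,000, ¥524,000, ¥566,000 (q = 6 of N = 9).
Individual gaps: 636000−154000 = 482000; 636000−188000 = 448000; 636000−198000 = 438000; 636000−452000 = 184000; 636000−524000 = 112000; 636000−566000 = 70000.
Aggregate gap = ¥1,734,000.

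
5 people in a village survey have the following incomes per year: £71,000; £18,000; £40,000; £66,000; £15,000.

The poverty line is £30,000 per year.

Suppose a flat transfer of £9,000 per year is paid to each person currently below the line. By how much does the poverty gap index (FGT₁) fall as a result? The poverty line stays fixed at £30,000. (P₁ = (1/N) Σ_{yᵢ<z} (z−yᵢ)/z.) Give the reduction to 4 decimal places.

Before: below the line — £15,000, £18,000; poverty gap index (FGT₁) = 0.180000.
After the £9,000 transfer: below the line — £24,000, £27,000; poverty gap index (FGT₁) = 0.060000.
Reduction = 0.180000 − 0.060000 = 0.1200.

0.1200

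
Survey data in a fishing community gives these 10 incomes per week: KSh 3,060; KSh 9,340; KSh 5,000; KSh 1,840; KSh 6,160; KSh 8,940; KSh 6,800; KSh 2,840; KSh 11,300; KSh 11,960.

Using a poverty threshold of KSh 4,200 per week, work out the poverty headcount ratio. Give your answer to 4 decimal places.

3 of the 10 people have income below KSh 4,200.
H = 3/10 = 0.3000.

0.3000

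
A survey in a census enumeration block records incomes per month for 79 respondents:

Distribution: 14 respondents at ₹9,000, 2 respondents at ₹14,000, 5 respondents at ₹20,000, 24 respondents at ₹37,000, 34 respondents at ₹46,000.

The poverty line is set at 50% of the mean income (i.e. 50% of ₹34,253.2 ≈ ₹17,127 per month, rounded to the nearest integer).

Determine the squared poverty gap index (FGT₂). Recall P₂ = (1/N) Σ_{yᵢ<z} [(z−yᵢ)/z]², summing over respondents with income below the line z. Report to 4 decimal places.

0.0407

Below the line: 14×₹9,000, 2×₹14,000 (q = 16 of N = 79).
Shortfall ratios: (17127−9000)/17127 = 0.4745 (×14); (17127−14000)/17127 = 0.1826 (×2).
Squared: 0.2252 (×14); 0.0333 (×2).
Sum = 3.218957; P₂ = 3.218957 / 79 = 0.0407.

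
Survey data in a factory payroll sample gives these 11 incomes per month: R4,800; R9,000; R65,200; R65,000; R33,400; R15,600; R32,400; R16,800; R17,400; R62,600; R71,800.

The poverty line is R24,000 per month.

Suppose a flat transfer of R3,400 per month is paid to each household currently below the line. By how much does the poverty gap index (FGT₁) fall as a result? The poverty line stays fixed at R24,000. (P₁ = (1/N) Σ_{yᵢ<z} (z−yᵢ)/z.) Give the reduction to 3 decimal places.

0.064

Before: below the line — R4,800, R9,000, R15,600, R16,800, R17,400; poverty gap index (FGT₁) = 0.21364.
After the R3,400 transfer: below the line — R8,200, R12,400, R19,000, R20,200, R20,800; poverty gap index (FGT₁) = 0.14924.
Reduction = 0.21364 − 0.14924 = 0.064.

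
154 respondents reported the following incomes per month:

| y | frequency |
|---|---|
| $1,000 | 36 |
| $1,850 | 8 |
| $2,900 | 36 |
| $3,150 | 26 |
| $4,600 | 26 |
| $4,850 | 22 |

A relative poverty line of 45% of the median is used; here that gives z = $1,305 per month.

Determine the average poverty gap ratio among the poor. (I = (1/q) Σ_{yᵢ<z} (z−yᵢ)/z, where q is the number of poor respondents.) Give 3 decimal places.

0.234

Below the line: 36×$1,000 (q = 36 of N = 154).
Relative gaps: 0.2337 (×36); sum = 8.413793.
The income-gap ratio divides by q (the poor only): 8.413793 / 36 = 0.234.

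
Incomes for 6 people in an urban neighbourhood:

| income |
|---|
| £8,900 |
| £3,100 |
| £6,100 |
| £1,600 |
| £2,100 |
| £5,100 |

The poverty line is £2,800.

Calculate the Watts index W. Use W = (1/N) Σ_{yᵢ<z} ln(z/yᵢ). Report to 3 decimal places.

0.141

Poor units: £1,600, £2,100 (q = 2 of N = 6).
Log gaps: ln(2800/1600) = 0.5596; ln(2800/2100) = 0.2877.
W = 0.847298 / 6 = 0.141.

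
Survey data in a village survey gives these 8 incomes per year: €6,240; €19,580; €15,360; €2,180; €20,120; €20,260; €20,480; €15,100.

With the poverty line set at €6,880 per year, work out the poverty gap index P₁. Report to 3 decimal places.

Poor units: €2,180, €6,240 (q = 2 of N = 8).
Normalized shortfalls: (6880−2180)/6880 = 0.6831; (6880−6240)/6880 = 0.0930.
Σ = 0.776163. Dividing by the full population N = 8 gives P₁ = 0.097.

0.097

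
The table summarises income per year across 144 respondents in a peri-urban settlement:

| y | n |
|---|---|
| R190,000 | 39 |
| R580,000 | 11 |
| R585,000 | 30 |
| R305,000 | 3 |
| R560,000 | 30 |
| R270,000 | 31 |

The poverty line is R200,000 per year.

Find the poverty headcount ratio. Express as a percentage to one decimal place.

39 of the 144 respondents have income below R200,000.
H = 39/144 = 27.1%.

27.1%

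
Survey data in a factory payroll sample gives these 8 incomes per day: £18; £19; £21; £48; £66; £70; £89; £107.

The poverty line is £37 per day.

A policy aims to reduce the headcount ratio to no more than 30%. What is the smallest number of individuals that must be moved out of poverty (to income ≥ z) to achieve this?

3 of the 8 individuals are poor, so H = 3/8 = 0.375.
A headcount ratio of at most 30% allows at most ⌊0.30 × 8⌋ = 2 poor individuals.
So at least 3 − 2 = 1 must be lifted.

1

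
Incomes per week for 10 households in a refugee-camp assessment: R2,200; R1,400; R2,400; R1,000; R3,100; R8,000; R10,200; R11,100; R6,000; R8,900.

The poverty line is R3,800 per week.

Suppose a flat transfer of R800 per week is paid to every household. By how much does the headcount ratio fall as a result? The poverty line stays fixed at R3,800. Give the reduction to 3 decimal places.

Before: below the line — R1,000, R1,400, R2,200, R2,400, R3,100; headcount ratio = 0.50000.
After the R800 transfer: below the line — R1,800, R2,200, R3,000, R3,200; headcount ratio = 0.40000.
Reduction = 0.50000 − 0.40000 = 0.100.

0.100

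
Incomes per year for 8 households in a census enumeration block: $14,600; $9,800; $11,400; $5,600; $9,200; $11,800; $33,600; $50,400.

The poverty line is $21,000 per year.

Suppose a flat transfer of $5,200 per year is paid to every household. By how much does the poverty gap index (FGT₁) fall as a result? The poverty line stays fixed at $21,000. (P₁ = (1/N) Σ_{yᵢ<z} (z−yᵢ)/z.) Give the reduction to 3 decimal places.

0.186

Before: below the line — $5,600, $9,200, $9,800, $11,400, $11,800, $14,600; poverty gap index (FGT₁) = 0.37857.
After the $5,200 transfer: below the line — $10,800, $14,400, $15,000, $16,600, $17,000, $19,800; poverty gap index (FGT₁) = 0.19286.
Reduction = 0.37857 − 0.19286 = 0.186.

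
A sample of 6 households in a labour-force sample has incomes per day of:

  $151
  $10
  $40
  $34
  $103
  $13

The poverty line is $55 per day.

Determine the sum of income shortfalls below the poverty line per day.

$123

Incomes under z: $10, $13, $34, $40 (q = 4 of N = 6).
Individual gaps: 55−10 = 45; 55−13 = 42; 55−34 = 21; 55−40 = 15.
Aggregate gap = $123.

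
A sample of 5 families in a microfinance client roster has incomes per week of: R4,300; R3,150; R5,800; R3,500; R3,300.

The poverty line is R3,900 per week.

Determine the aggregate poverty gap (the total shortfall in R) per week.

R1,750

Below the line: R3,150, R3,300, R3,500 (q = 3 of N = 5).
Individual gaps: 3900−3150 = 750; 3900−3300 = 600; 3900−3500 = 400.
Aggregate gap = R1,750.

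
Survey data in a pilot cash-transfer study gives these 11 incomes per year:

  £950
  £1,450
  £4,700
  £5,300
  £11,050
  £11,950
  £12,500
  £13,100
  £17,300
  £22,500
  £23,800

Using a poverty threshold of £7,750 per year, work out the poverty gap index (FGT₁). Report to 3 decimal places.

Poor units: £950, £1,450, £4,700, £5,300 (q = 4 of N = 11).
Shortfall ratios: (7750−950)/7750 = 0.8774; (7750−1450)/7750 = 0.8129; (7750−4700)/7750 = 0.3935; (7750−5300)/7750 = 0.3161.
Σ = 2.400000. Dividing by the full population N = 11 gives P₁ = 0.218.

0.218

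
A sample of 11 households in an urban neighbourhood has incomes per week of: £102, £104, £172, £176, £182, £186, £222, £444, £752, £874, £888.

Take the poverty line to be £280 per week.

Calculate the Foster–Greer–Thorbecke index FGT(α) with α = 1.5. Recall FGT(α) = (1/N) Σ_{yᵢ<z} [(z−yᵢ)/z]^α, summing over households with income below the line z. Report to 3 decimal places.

0.179

Below z: £102, £104, £172, £176, £182, £186, £222 (q = 7 of N = 11).
Relative gaps: (280−102)/280 = 0.6357; (280−104)/280 = 0.6286; (280−172)/280 = 0.3857; (280−176)/280 = 0.3714; (280−182)/280 = 0.3500; (280−186)/280 = 0.3357; (280−222)/280 = 0.2071.
Raised to α = 1.5: 0.50687; 0.49835; 0.23955; 0.22637; 0.20706; 0.19452; 0.09428.
Sum = 1.966986; FGT(1.5) = 1.966986 / 11 = 0.179.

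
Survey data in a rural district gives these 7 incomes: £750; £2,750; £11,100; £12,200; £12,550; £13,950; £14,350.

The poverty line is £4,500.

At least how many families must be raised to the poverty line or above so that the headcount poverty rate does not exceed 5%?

2

Currently q = 2 of N = 7 are below the line (H = 0.286).
A headcount ratio of at most 5% allows at most ⌊0.05 × 7⌋ = 0 poor families.
So at least 2 − 0 = 2 must be lifted.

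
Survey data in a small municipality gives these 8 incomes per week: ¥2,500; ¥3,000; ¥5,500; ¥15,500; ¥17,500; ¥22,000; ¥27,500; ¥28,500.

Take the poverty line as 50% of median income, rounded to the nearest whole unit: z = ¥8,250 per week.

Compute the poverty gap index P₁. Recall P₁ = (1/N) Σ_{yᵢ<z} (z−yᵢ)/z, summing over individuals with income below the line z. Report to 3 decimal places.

Incomes under z: ¥2,500, ¥3,000, ¥5,500 (q = 3 of N = 8).
Shortfall ratios: (8250−2500)/8250 = 0.6970; (8250−3000)/8250 = 0.6364; (8250−5500)/8250 = 0.3333.
Sum of shortfalls = 1.666667; P₁ averages over all N: 1.666667 / 8 = 0.208.

0.208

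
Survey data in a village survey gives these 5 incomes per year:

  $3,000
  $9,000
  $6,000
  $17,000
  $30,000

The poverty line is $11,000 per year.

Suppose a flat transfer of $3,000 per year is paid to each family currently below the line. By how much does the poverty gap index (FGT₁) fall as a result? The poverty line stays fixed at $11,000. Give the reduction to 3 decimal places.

0.145

Before: below the line — $3,000, $6,000, $9,000; poverty gap index (FGT₁) = 0.27273.
After the $3,000 transfer: below the line — $6,000, $9,000; poverty gap index (FGT₁) = 0.12727.
Reduction = 0.27273 − 0.12727 = 0.145.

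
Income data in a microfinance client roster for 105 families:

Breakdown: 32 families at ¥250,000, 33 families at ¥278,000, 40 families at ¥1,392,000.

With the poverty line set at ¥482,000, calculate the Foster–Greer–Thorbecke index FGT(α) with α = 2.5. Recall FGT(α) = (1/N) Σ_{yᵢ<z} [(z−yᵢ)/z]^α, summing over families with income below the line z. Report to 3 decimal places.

Incomes under z: 32×¥250,000, 33×¥278,000 (q = 65 of N = 105).
Shortfall ratios: (482000−250000)/482000 = 0.4813 (×32); (482000−278000)/482000 = 0.4232 (×33).
Raised to α = 2.5: 0.16073 (×32); 0.11654 (×33).
Sum = 8.989092; FGT(2.5) = 8.989092 / 105 = 0.086.

0.086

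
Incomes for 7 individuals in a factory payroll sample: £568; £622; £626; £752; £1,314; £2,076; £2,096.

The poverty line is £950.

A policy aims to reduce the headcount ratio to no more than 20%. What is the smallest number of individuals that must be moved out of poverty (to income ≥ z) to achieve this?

4 of the 7 individuals are poor, so H = 4/7 = 0.571.
A headcount ratio of at most 20% allows at most ⌊0.20 × 7⌋ = 1 poor individuals.
So at least 4 − 1 = 3 must be lifted.

3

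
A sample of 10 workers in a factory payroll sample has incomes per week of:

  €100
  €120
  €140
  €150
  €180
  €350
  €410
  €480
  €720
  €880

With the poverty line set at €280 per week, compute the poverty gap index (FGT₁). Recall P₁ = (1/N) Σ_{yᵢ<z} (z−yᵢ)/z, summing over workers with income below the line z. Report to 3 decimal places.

0.254

Below the line: €100, €120, €140, €150, €180 (q = 5 of N = 10).
Shortfall ratios: (280−100)/280 = 0.6429; (280−120)/280 = 0.5714; (280−140)/280 = 0.5000; (280−150)/280 = 0.4643; (280−180)/280 = 0.3571.
Sum of shortfalls = 2.535714; P₁ averages over all N: 2.535714 / 10 = 0.254.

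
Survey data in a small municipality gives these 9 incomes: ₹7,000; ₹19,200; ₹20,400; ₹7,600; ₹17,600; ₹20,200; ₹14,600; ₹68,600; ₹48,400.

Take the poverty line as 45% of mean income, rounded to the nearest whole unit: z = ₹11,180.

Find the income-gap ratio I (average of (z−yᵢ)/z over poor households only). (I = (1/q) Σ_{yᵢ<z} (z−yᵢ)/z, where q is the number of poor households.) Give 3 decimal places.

Incomes under z: ₹7,000, ₹7,600 (q = 2 of N = 9).
Relative gaps: 0.3739, 0.3202; sum = 0.694097.
I averages over the q = 2 poor units only: 0.694097 / 2 = 0.347.

0.347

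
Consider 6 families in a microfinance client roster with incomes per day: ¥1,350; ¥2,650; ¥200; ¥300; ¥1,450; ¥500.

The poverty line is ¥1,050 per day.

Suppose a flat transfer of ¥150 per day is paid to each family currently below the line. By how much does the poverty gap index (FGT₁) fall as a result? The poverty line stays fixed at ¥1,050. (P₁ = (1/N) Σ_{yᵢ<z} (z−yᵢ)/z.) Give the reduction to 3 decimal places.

0.071

Before: below the line — ¥200, ¥300, ¥500; poverty gap index (FGT₁) = 0.34127.
After the ¥150 transfer: below the line — ¥350, ¥450, ¥650; poverty gap index (FGT₁) = 0.26984.
Reduction = 0.34127 − 0.26984 = 0.071.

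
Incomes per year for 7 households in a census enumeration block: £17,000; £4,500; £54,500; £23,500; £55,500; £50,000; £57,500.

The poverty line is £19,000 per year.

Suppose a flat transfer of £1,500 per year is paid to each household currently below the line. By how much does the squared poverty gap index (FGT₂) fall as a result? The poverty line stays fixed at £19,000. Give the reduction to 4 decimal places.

0.0178

Before: below the line — £4,500, £17,000; squared poverty gap index (FGT₂) = 0.084784.
After the £1,500 transfer: below the line — £6,000, £18,500; squared poverty gap index (FGT₂) = 0.066977.
Reduction = 0.084784 − 0.066977 = 0.0178.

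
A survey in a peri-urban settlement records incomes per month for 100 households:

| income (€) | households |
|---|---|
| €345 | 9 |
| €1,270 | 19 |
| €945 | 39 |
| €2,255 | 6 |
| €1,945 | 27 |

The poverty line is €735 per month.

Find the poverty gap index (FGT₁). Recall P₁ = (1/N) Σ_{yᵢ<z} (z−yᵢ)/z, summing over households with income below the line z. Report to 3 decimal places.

Below the line: 9×€345 (q = 9 of N = 100).
Shortfall ratios: (735−345)/735 = 0.5306 (×9).
Sum of shortfalls = 4.775510; P₁ averages over all N: 4.775510 / 100 = 0.048.

0.048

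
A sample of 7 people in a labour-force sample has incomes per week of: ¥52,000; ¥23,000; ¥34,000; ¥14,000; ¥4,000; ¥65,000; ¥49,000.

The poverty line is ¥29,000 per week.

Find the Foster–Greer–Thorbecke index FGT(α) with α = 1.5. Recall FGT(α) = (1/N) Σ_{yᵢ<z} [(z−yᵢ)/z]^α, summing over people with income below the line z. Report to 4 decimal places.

Poor units: ¥4,000, ¥14,000, ¥23,000 (q = 3 of N = 7).
Gap ratios (z−y)/z: (29000−4000)/29000 = 0.8621; (29000−14000)/29000 = 0.5172; (29000−23000)/29000 = 0.2069.
Raised to α = 1.5: 0.80041; 0.37200; 0.09411.
Sum = 1.266517; FGT(1.5) = 1.266517 / 7 = 0.1809.

0.1809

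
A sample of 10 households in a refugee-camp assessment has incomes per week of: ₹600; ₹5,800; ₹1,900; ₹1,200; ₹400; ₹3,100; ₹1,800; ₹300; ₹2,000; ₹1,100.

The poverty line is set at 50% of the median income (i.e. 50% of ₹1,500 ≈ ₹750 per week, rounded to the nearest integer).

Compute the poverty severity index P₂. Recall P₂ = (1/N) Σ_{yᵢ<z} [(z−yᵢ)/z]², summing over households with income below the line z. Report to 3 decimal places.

0.062

Poor units: ₹300, ₹400, ₹600 (q = 3 of N = 10).
Normalized shortfalls: (750−300)/750 = 0.6000; (750−400)/750 = 0.4667; (750−600)/750 = 0.2000.
Squared: 0.3600; 0.2178; 0.0400.
Sum = 0.617778; P₂ = 0.617778 / 10 = 0.062.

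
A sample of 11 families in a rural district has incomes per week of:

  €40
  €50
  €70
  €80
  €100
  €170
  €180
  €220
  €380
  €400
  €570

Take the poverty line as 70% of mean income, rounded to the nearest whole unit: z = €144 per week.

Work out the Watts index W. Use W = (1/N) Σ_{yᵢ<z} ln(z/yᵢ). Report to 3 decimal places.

Below the line: €40, €50, €70, €80, €100 (q = 5 of N = 11).
ln(z/y) terms: ln(144/40) = 1.2809; ln(144/50) = 1.0578; ln(144/70) = 0.7213; ln(144/80) = 0.5878; ln(144/100) = 0.3646.
W = 4.012472 / 11 = 0.365.

0.365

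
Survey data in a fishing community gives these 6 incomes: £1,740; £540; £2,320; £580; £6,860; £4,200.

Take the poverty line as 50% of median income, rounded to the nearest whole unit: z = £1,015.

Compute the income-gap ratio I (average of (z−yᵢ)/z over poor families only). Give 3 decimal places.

0.448

Below the line: £540, £580 (q = 2 of N = 6).
Shortfall ratios (z−y)/z: 0.4680, 0.4286; sum = 0.896552.
The income-gap ratio divides by q (the poor only): 0.896552 / 2 = 0.448.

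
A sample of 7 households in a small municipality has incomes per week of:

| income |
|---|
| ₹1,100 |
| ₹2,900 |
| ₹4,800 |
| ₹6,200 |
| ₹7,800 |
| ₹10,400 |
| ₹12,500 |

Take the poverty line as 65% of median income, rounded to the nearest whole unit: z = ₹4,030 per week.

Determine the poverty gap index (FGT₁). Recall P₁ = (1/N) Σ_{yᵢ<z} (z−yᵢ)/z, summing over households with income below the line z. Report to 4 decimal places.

0.1439

Below the line: ₹1,100, ₹2,900 (q = 2 of N = 7).
Gap ratios (z−y)/z: (4030−1100)/4030 = 0.7270; (4030−2900)/4030 = 0.2804.
Σ = 1.007444. Dividing by the full population N = 7 gives P₁ = 0.1439.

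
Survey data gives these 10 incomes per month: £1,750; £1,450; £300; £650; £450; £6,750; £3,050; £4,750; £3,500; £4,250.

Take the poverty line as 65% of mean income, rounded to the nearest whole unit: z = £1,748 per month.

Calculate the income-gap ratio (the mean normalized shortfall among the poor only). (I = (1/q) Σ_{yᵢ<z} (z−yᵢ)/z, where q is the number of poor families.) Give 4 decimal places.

0.5924

Incomes under z: £300, £450, £650, £1,450 (q = 4 of N = 10).
Shortfall ratios (z−y)/z: 0.8284, 0.7426, 0.6281, 0.1705; sum = 2.369565.
I averages over the q = 4 poor units only: 2.369565 / 4 = 0.5924.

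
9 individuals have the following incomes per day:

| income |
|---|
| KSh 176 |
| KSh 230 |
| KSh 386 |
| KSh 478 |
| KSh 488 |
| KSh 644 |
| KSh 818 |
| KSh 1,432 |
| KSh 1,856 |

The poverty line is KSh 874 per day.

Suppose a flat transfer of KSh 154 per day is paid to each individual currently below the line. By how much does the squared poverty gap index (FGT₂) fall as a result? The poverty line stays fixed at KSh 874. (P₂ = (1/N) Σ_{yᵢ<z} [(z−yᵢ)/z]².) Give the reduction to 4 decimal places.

0.1071

Before: below the line — KSh 176, KSh 230, KSh 386, KSh 478, KSh 488, KSh 644, KSh 818; squared poverty gap index (FGT₂) = 0.218467.
After the KSh 154 transfer: below the line — KSh 330, KSh 384, KSh 540, KSh 632, KSh 642, KSh 798; squared poverty gap index (FGT₂) = 0.111385.
Reduction = 0.218467 − 0.111385 = 0.1071.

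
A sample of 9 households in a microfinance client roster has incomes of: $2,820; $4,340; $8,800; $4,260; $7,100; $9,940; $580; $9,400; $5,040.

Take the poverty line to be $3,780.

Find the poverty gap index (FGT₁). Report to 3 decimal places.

Poor units: $580, $2,820 (q = 2 of N = 9).
Normalized shortfalls: (3780−580)/3780 = 0.8466; (3780−2820)/3780 = 0.2540.
Sum of shortfalls = 1.100529; P₁ averages over all N: 1.100529 / 9 = 0.122.

0.122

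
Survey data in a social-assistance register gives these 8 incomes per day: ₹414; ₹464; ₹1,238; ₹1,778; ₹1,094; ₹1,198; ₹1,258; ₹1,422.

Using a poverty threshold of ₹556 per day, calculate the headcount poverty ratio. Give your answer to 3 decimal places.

2 of the 8 respondents have income below ₹556.
H = 2/8 = 0.250.

0.250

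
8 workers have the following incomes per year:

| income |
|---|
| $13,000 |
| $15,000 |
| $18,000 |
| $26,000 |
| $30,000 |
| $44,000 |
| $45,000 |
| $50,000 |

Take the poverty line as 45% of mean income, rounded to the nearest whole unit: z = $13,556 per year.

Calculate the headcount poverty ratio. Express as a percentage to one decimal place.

12.5%

1 of the 8 workers have income below $13,556.
H = 1/8 = 12.5%.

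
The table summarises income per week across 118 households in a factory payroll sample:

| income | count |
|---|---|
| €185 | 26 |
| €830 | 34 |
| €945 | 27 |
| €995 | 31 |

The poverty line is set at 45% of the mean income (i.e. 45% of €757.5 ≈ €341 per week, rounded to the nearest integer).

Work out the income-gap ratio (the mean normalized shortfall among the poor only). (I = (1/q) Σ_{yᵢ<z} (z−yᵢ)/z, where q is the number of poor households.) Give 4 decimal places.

0.4575

Incomes under z: 26×€185 (q = 26 of N = 118).
Shortfall ratios (z−y)/z: 0.4575 (×26); sum = 11.894428.
I averages over the q = 26 poor units only: 11.894428 / 26 = 0.4575.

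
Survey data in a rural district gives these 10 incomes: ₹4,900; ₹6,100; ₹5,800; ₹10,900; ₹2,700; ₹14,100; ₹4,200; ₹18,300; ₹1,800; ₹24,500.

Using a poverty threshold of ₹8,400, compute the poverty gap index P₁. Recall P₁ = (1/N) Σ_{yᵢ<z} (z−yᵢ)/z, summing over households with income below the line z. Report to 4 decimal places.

Below the line: ₹1,800, ₹2,700, ₹4,200, ₹4,900, ₹5,800, ₹6,100 (q = 6 of N = 10).
Normalized shortfalls: (8400−1800)/8400 = 0.7857; (8400−2700)/8400 = 0.6786; (8400−4200)/8400 = 0.5000; (8400−4900)/8400 = 0.4167; (8400−5800)/8400 = 0.3095; (8400−6100)/8400 = 0.2738.
Sum of shortfalls = 2.964286; P₁ averages over all N: 2.964286 / 10 = 0.2964.

0.2964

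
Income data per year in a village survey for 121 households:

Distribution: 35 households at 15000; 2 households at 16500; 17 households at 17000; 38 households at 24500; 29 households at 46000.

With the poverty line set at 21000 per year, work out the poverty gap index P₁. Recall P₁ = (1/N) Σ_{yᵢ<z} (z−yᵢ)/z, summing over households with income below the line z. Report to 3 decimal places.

Poor units: 35×15000, 2×16500, 17×17000 (q = 54 of N = 121).
Gap ratios (z−y)/z: (21000−15000)/21000 = 0.2857 (×35); (21000−16500)/21000 = 0.2143 (×2); (21000−17000)/21000 = 0.1905 (×17).
Sum of shortfalls = 13.666667; P₁ averages over all N: 13.666667 / 121 = 0.113.

0.113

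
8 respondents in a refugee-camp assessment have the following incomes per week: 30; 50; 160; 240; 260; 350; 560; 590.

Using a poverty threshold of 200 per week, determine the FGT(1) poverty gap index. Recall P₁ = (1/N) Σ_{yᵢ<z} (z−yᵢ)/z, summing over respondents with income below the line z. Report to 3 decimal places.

Below z: 30, 50, 160 (q = 3 of N = 8).
Gap ratios (z−y)/z: (200−30)/200 = 0.8500; (200−50)/200 = 0.7500; (200−160)/200 = 0.2000.
Sum of shortfalls = 1.800000; P₁ averages over all N: 1.800000 / 8 = 0.225.

0.225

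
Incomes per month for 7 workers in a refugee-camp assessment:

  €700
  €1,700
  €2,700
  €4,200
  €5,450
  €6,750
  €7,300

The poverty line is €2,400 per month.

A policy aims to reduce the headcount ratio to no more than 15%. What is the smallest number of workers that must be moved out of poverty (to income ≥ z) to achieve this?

Currently q = 2 of N = 7 are below the line (H = 0.286).
A headcount ratio of at most 15% allows at most ⌊0.15 × 7⌋ = 1 poor workers.
So at least 2 − 1 = 1 must be lifted.

1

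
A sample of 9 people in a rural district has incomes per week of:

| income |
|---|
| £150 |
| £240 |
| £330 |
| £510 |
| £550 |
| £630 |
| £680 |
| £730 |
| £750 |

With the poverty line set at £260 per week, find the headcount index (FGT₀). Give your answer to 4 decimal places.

2 of the 9 people have income below £260.
H = 2/9 = 0.2222.

0.2222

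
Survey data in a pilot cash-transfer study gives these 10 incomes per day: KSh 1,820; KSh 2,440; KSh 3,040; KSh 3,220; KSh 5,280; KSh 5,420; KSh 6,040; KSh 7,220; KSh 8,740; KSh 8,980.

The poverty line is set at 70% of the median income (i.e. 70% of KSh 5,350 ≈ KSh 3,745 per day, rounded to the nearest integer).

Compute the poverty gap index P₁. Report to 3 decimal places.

0.119

Poor units: KSh 1,820, KSh 2,440, KSh 3,040, KSh 3,220 (q = 4 of N = 10).
Normalized shortfalls: (3745−1820)/3745 = 0.5140; (3745−2440)/3745 = 0.3485; (3745−3040)/3745 = 0.1883; (3745−3220)/3745 = 0.1402.
Sum of shortfalls = 1.190921; P₁ averages over all N: 1.190921 / 10 = 0.119.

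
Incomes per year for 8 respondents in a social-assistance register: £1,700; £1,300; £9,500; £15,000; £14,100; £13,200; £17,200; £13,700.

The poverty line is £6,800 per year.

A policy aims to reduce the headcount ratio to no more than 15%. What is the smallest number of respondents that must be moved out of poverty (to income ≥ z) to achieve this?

1

Currently q = 2 of N = 8 are below the line (H = 0.250).
A headcount ratio of at most 15% allows at most ⌊0.15 × 8⌋ = 1 poor respondents.
So at least 2 − 1 = 1 must be lifted.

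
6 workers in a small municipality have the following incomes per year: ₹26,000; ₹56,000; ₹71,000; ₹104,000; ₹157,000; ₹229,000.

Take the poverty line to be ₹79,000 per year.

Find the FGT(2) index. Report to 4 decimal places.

0.0909

Poor units: ₹26,000, ₹56,000, ₹71,000 (q = 3 of N = 6).
Shortfall ratios: (79000−26000)/79000 = 0.6709; (79000−56000)/79000 = 0.2911; (79000−71000)/79000 = 0.1013.
Squared: 0.4501; 0.0848; 0.0103.
Sum = 0.545105; P₂ = 0.545105 / 6 = 0.0909.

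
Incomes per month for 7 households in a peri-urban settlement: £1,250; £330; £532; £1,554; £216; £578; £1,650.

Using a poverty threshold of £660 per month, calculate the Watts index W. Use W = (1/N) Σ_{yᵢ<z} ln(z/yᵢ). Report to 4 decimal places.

Poor units: £216, £330, £532, £578 (q = 4 of N = 7).
Log shortfalls: ln(660/216) = 1.1170; ln(660/330) = 0.6931; ln(660/532) = 0.2156; ln(660/578) = 0.1327.
W = 2.158371 / 7 = 0.3083.

0.3083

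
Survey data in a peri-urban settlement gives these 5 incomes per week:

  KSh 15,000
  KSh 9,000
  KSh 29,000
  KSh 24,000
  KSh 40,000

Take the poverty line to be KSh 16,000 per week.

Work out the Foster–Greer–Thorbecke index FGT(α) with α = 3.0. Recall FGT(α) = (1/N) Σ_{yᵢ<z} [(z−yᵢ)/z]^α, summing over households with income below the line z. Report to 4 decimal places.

0.0168

Below the line: KSh 9,000, KSh 15,000 (q = 2 of N = 5).
Gap ratios (z−y)/z: (16000−9000)/16000 = 0.4375; (16000−15000)/16000 = 0.0625.
Raised to α = 3.0: 0.08374; 0.00024.
Sum = 0.083984; FGT(3.0) = 0.083984 / 5 = 0.0168.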